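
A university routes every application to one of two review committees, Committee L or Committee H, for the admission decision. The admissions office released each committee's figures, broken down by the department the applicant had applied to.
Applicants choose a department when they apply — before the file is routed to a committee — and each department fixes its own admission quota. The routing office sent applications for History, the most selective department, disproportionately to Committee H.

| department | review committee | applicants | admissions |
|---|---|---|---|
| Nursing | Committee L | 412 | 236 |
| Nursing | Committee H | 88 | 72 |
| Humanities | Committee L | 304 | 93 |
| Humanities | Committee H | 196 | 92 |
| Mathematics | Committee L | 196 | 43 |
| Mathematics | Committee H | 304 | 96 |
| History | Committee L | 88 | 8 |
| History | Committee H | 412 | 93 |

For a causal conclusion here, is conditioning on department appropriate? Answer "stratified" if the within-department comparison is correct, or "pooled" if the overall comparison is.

Committee H is higher inside every department stratum but Committee L is higher in aggregate. Whether to stratify depends on how department relates to the review committee.
The imbalance in department arose from how applicants were allocated, not from anything the review committee did; and department independently affects the outcome. The pooled gap is confounded — condition on department.
Within each level — Nursing: 57.3% vs 81.8%; Humanities: 30.6% vs 46.9%; Mathematics: 21.9% vs 31.6%; History: 9.1% vs 22.6% — Committee H is higher every time.

stratified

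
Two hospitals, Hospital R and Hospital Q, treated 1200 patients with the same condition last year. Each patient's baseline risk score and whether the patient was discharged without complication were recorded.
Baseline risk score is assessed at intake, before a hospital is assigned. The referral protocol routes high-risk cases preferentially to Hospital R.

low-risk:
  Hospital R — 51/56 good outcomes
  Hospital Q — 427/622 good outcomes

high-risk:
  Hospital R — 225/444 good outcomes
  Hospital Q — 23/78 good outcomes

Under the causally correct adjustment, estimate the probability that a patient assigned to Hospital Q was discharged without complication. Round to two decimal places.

The stratified and pooled comparisons disagree (Hospital R wins within each baseline risk score; Hospital Q wins overall), so the answer turns on the causal role of baseline risk score.
Baseline risk score is set before the hospital has any effect — it is not caused by the hospital — and it independently drives the outcome. That makes it a confounder, so the causal comparison is within baseline risk score levels.
Standardising Hospital Q to the population baseline risk score mix: 0.565·427/622 + 0.435·23/78 = 0.516.

0.52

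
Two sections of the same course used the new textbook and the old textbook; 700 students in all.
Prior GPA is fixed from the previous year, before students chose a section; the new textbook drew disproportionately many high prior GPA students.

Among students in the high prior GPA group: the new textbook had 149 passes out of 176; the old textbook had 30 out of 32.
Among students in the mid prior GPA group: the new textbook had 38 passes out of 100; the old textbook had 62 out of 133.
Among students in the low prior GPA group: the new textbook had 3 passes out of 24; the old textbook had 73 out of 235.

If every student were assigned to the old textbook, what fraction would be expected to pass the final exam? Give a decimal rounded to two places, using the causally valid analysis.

The imbalance in prior GPA band arose from how students were allocated, not from anything the teaching method did; and prior GPA band independently affects the outcome. The pooled gap is confounded — condition on prior GPA band.
Standardising the old textbook to the population prior GPA band mix: 0.297·30/32 + 0.333·62/133 + 0.370·73/235 = 0.549.

0.55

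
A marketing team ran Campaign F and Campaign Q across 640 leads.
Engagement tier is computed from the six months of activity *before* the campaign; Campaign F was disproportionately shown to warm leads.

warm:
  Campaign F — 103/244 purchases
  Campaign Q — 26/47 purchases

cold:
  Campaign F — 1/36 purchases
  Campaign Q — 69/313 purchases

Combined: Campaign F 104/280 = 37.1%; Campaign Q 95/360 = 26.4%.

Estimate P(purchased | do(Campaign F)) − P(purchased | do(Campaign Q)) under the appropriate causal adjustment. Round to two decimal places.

Engagement tier is set before the campaign has any effect — it is not caused by the campaign — and it independently drives the outcome. That makes it a confounder, so the causal comparison is within engagement tier levels.
Adjusting over the population distribution of engagement tier: 0.455·(0.422−0.553) + 0.545·(0.028−0.220) = -0.165.

-0.16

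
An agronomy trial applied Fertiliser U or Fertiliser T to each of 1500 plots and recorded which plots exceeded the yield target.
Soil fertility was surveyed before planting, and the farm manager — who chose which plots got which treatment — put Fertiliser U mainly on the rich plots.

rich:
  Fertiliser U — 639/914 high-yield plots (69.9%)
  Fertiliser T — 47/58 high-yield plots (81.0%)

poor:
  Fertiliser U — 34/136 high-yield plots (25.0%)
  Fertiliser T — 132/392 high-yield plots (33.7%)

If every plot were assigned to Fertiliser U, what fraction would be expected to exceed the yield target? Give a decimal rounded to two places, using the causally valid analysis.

0.54

Fertiliser T is higher inside every soil fertility stratum but Fertiliser U is higher in aggregate. Whether to stratify depends on how soil fertility relates to the fertiliser.
Here soil fertility is a common cause — it drives both which fertiliser a case falls under and the outcome. The crude comparison mixes populations; the stratum-specific rates are the causally relevant ones.
Standardising Fertiliser U to the population soil fertility mix: 0.648·639/914 + 0.352·34/136 = 0.541.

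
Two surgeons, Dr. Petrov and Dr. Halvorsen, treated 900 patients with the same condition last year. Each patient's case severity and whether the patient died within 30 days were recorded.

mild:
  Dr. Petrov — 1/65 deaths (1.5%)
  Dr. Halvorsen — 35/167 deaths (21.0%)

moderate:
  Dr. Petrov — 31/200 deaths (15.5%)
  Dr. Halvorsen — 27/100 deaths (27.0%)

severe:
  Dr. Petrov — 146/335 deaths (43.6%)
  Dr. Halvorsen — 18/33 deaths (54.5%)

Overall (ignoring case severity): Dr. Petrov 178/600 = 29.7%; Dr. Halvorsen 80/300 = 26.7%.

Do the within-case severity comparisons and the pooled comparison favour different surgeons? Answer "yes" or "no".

Within each case severity level (mild 1.5% vs 21.0%; moderate 15.5% vs 27.0%; severe 43.6% vs 54.5%), Dr. Petrov has the lower rate every time. Pooled: 29.7% vs 26.7% — Dr. Halvorsen has the lower rate overall. The two comparisons disagree.

yes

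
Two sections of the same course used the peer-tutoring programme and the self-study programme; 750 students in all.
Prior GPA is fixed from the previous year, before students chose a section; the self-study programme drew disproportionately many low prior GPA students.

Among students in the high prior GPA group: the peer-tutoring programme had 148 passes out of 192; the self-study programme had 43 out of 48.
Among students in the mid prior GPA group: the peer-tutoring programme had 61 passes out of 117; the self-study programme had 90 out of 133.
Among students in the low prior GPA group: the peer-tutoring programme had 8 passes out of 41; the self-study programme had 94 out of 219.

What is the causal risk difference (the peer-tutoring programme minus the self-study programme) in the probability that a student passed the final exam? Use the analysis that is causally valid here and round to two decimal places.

-0.17

the self-study programme is higher inside every prior GPA band stratum but the peer-tutoring programme is higher in aggregate. Whether to stratify depends on how prior GPA band relates to the teaching method.
Prior GPA band differs across teaching methods for reasons unrelated to any effect of the teaching method itself, and it separately predicts the outcome — a classic confounder. We must compare within prior GPA band levels.
Adjusting over the population distribution of prior GPA band: 0.320·(0.771−0.896) + 0.333·(0.521−0.677) + 0.347·(0.195−0.429) = -0.173.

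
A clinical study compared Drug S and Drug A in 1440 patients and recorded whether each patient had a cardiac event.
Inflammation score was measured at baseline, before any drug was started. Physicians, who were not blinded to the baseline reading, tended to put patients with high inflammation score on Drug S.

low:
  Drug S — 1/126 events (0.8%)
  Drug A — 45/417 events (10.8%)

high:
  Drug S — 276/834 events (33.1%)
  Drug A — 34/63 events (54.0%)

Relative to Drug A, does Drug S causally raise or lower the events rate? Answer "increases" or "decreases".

Nothing the drug does changes inflammation score; the imbalance is an allocation artefact. With inflammation score also predicting the outcome, the pooled figure is confounded, and the within-stratum comparison is the causal one.
Within each level — low: 0.8% vs 10.8%; high: 33.1% vs 54.0% — Drug S is lower every time.

decreases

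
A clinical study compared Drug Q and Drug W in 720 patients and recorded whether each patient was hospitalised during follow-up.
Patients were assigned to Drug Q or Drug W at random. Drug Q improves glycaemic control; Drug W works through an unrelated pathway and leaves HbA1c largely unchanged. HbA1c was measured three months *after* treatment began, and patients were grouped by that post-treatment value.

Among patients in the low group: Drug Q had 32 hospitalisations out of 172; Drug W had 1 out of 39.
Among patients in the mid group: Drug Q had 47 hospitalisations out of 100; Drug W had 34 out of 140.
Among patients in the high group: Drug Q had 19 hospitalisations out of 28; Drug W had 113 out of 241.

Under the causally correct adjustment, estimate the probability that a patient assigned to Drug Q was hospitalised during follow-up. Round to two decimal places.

0.33

Drug W is lower inside every HbA1c stratum but Drug Q is lower in aggregate. Whether to stratify depends on how HbA1c relates to the drug.
HbA1c here is a post-treatment variable shaped by the drug; conditioning on it would introduce bias rather than remove it. The overall comparison is the causal one.
So P(outcome | do(Drug Q)) is just the pooled rate for Drug Q: 98/300 = 0.327.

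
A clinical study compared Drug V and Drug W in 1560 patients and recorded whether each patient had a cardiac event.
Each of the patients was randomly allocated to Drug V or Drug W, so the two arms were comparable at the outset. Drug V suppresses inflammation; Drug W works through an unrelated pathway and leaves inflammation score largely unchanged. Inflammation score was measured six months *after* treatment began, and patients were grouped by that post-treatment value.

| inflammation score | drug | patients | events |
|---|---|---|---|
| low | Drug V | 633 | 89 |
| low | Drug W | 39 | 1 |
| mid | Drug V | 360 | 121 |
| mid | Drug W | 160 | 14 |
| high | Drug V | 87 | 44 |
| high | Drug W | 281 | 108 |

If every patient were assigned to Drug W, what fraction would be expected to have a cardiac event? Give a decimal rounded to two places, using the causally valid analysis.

0.26

Inflammation score is downstream of the drug. One should not condition on a consequence of treatment, so the overall rates are the right comparison.
So P(outcome | do(Drug W)) is just the pooled rate for Drug W: 123/480 = 0.256.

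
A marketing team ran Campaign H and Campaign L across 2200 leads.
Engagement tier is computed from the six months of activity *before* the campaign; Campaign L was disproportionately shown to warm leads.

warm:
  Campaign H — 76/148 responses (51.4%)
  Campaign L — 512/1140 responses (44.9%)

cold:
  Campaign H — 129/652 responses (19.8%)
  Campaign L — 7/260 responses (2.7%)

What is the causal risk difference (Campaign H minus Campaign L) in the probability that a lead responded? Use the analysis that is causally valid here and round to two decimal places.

Engagement tier satisfies the back-door criterion: it is not a descendant of the campaign, and it blocks the spurious path from campaign to outcome. Adjusting for it (i.e., using the within-engagement tier rates) gives the causal effect.
Adjusting over the population distribution of engagement tier: 0.585·(0.514−0.449) + 0.415·(0.198−0.027) = +0.109.

+0.11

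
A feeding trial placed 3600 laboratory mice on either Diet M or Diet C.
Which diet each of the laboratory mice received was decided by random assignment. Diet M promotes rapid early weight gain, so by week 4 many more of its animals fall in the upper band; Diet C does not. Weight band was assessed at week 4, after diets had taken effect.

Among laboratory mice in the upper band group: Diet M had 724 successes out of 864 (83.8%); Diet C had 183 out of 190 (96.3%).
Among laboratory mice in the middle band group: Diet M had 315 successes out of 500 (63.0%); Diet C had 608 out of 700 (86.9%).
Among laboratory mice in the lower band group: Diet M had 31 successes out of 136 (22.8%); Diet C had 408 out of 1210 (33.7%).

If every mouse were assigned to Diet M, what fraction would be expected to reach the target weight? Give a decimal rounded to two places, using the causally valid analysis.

Week-4 weight band here is a post-treatment variable shaped by the diet; conditioning on it would introduce bias rather than remove it. The overall comparison is the causal one.
So P(outcome | do(Diet M)) is just the pooled rate for Diet M: 1070/1500 = 0.713.

0.71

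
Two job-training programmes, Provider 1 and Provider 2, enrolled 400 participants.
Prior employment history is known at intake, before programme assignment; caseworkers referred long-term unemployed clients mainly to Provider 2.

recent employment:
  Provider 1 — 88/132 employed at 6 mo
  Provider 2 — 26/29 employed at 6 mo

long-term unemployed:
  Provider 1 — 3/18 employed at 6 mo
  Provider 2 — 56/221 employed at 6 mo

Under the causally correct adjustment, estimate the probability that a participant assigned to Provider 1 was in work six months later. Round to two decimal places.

0.37

The prior employment history-specific comparison favours Provider 2 throughout, but the pooled figures favour Provider 1. The question is whether to condition on prior employment history.
Since prior employment history is a pre-existing factor (not a product of the programme) and it affects the outcome on its own, it is a confounder. The stratified rates, not the pooled rate, identify the causal effect.
Standardising Provider 1 to the population prior employment history mix: 0.403·88/132 + 0.598·3/18 = 0.368.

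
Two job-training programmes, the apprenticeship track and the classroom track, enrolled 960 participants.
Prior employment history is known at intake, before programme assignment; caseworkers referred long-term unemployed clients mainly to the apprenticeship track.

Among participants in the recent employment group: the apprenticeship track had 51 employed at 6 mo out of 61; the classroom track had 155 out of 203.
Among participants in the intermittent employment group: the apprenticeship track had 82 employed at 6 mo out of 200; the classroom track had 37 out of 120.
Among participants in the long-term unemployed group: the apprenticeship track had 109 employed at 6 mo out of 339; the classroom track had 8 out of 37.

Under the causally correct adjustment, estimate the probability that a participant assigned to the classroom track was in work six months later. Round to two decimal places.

the apprenticeship track is higher inside every prior employment history stratum but the classroom track is higher in aggregate. Whether to stratify depends on how prior employment history relates to the programme.
Prior employment history differs across programmes for reasons unrelated to any effect of the programme itself, and it separately predicts the outcome — a classic confounder. We must compare within prior employment history levels.
Standardising the classroom track to the population prior employment history mix: 0.275·155/203 + 0.333·37/120 + 0.392·8/37 = 0.397.

0.40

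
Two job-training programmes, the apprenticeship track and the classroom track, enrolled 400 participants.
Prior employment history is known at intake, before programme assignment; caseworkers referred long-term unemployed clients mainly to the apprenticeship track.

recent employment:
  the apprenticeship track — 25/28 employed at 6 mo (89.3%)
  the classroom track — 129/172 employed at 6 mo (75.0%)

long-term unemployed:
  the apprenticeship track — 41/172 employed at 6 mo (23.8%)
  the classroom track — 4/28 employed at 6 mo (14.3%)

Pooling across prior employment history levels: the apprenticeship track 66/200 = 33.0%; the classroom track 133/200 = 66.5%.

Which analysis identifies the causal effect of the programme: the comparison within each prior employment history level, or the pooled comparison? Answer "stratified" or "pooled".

stratified

Since prior employment history is a pre-existing factor (not a product of the programme) and it affects the outcome on its own, it is a confounder. The stratified rates, not the pooled rate, identify the causal effect.
Within each level — recent employment: 89.3% vs 75.0%; long-term unemployed: 23.8% vs 14.3% — the apprenticeship track is higher every time.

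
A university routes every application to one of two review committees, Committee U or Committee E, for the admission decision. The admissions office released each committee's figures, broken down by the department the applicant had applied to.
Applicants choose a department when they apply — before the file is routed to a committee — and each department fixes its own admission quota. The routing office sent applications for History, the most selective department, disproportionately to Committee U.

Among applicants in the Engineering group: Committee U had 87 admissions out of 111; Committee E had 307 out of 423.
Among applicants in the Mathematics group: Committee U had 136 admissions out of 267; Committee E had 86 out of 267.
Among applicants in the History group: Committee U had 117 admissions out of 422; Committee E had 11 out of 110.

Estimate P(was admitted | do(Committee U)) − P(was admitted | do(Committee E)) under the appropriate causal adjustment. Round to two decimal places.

+0.14

Since department is a pre-existing factor (not a product of the review committee) and it affects the outcome on its own, it is a confounder. The stratified rates, not the pooled rate, identify the causal effect.
Adjusting over the population distribution of department: 0.334·(0.784−0.726) + 0.334·(0.509−0.322) + 0.333·(0.277−0.100) = +0.141.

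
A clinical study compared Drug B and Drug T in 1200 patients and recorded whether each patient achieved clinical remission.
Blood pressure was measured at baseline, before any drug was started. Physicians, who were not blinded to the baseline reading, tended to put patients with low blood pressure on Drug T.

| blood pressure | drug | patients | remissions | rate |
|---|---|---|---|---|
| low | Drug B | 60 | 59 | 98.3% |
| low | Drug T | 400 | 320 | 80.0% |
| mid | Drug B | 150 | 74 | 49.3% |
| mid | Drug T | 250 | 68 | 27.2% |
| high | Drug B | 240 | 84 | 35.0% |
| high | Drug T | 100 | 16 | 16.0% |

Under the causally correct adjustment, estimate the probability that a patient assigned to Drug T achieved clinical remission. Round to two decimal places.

0.44

Drug B is higher inside every blood pressure stratum but Drug T is higher in aggregate. Whether to stratify depends on how blood pressure relates to the drug.
Blood pressure is set before the drug has any effect — it is not caused by the drug — and it independently drives the outcome. That makes it a confounder, so the causal comparison is within blood pressure levels.
Standardising Drug T to the population blood pressure mix: 0.383·320/400 + 0.333·68/250 + 0.283·16/100 = 0.443.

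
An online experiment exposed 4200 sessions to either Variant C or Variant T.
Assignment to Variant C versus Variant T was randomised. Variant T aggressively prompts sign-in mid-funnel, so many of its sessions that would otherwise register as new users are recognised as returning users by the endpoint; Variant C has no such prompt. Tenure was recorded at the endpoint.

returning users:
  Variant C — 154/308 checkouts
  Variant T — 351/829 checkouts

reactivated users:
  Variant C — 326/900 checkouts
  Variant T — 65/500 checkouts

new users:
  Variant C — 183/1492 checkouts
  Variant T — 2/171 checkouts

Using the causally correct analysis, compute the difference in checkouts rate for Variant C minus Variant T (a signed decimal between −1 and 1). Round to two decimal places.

-0.03

Variant C is higher inside every user tenure stratum but Variant T is higher in aggregate. Whether to stratify depends on how user tenure relates to the variant.
User tenure lies on the pathway variant → user tenure → outcome, so adjusting for it blocks the indirect effect. For the total causal effect of variant, use the unadjusted pooled rates.
The causal difference is the pooled difference: 0.246 − 0.279 = -0.033.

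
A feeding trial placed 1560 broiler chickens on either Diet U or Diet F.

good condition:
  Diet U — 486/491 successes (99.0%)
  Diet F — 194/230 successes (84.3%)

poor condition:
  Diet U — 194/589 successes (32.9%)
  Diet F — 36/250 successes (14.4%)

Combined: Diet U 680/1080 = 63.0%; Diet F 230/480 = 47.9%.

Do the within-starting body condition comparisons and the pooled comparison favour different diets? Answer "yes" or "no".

Within each starting body condition level (good condition 99.0% vs 84.3%; poor condition 32.9% vs 14.4%), Diet U has the higher rate every time. Pooled: 63.0% vs 47.9% — Diet U has the higher rate overall. They agree.

no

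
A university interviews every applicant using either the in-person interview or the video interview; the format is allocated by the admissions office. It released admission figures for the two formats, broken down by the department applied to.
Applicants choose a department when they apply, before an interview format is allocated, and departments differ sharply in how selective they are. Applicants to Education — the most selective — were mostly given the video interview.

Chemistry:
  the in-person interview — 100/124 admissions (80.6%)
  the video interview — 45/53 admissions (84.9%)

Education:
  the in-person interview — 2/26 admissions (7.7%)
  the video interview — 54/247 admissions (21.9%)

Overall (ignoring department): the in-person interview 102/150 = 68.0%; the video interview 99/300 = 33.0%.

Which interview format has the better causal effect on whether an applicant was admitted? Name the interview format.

the video interview

Department satisfies the back-door criterion: it is not a descendant of the interview format, and it blocks the spurious path from interview format to outcome. Adjusting for it (i.e., using the within-department rates) gives the causal effect.
Within each level — Chemistry: 80.6% vs 84.9%; Education: 7.7% vs 21.9% — the video interview is higher every time.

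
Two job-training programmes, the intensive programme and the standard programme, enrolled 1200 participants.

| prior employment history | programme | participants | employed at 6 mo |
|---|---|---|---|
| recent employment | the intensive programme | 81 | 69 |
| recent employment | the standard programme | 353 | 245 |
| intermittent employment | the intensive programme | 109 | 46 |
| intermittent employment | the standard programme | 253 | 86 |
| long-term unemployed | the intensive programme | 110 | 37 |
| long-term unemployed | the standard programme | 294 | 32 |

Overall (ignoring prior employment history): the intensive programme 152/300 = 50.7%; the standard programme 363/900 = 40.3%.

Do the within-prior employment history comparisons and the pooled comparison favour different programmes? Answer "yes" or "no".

Within each prior employment history level (recent employment 85.2% vs 69.4%; intermittent employment 42.2% vs 34.0%; long-term unemployed 33.6% vs 10.9%), the intensive programme has the higher rate every time. Pooled: 50.7% vs 40.3% — the intensive programme has the higher rate overall. They agree.

no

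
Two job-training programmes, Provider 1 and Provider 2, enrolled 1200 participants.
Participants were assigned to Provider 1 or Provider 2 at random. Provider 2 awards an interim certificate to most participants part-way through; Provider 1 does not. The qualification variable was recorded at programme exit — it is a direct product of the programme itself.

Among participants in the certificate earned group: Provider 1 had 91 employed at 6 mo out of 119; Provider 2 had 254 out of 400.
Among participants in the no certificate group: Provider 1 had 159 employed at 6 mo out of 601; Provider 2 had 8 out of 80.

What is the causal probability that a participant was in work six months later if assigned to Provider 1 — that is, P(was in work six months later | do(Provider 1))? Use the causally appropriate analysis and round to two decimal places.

Stratifying would compare programmes among participants the programmes themselves sorted into qualification attained during the programme groups — a form of selection on an intermediate. The unconditioned pooled rates give the total causal effect.
So P(outcome | do(Provider 1)) is just the pooled rate for Provider 1: 250/720 = 0.347.

0.35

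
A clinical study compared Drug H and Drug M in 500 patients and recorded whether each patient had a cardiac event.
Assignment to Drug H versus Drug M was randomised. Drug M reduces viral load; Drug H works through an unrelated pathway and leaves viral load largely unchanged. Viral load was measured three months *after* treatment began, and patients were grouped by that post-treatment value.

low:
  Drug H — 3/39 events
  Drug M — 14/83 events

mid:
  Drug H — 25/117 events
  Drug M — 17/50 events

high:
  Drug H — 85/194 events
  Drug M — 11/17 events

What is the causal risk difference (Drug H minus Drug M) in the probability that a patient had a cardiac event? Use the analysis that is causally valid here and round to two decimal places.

Viral load here is a post-treatment variable shaped by the drug; conditioning on it would introduce bias rather than remove it. The overall comparison is the causal one.
The causal difference is the pooled difference: 0.323 − 0.280 = +0.043.

+0.04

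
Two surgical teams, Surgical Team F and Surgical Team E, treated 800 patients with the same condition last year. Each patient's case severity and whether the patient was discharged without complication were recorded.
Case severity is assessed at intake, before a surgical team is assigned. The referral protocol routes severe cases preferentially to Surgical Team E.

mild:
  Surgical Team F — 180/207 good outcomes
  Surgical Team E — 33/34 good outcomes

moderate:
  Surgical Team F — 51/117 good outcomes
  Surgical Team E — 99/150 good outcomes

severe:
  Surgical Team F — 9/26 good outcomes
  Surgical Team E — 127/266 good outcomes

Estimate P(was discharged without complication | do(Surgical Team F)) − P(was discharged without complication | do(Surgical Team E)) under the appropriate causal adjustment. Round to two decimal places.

-0.15

The imbalance in case severity arose from how patients were allocated, not from anything the surgical team did; and case severity independently affects the outcome. The pooled gap is confounded — condition on case severity.
Adjusting over the population distribution of case severity: 0.301·(0.870−0.971) + 0.334·(0.436−0.660) + 0.365·(0.346−0.477) = -0.153.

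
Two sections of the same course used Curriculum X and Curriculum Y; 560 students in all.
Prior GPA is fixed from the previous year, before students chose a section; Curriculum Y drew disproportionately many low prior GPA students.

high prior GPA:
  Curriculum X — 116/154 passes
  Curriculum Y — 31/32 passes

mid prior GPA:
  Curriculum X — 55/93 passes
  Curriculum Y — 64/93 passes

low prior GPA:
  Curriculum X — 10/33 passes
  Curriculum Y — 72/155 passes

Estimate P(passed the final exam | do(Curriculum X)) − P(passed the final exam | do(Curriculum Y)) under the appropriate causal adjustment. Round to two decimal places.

Since prior GPA band is a pre-existing factor (not a product of the teaching method) and it affects the outcome on its own, it is a confounder. The stratified rates, not the pooled rate, identify the causal effect.
Adjusting over the population distribution of prior GPA band: 0.332·(0.753−0.969) + 0.332·(0.591−0.688) + 0.336·(0.303−0.465) = -0.158.

-0.16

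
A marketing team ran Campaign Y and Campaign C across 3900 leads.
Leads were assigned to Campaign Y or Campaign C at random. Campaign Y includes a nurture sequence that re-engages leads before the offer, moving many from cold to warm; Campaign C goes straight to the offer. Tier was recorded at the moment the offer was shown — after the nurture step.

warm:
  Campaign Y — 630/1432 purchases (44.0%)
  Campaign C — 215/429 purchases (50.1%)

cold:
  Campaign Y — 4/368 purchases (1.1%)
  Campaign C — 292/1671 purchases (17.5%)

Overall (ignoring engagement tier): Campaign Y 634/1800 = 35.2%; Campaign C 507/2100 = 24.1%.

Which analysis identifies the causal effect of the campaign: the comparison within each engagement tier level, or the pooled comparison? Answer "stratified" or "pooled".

pooled

Within every engagement tier level Campaign C has the higher rate, yet pooled Campaign Y does — Simpson's reversal.
Engagement tier is downstream of the campaign. One should not condition on a consequence of treatment, so the overall rates are the right comparison.
Pooled: Campaign Y 35.2% vs Campaign C 24.1%; Campaign Y is higher overall.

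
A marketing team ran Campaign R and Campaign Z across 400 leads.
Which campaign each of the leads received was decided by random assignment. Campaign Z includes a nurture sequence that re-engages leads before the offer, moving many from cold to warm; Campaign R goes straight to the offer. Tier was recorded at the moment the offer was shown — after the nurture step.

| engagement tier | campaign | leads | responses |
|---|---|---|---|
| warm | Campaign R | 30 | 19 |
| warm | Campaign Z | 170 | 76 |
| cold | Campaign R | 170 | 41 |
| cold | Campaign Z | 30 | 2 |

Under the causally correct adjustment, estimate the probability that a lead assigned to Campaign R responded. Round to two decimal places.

0.30

The distribution of engagement tier is itself part of what the campaign does — it is an intermediate outcome. Holding it fixed would remove that part of the effect; the total effect is the pooled difference.
So P(outcome | do(Campaign R)) is just the pooled rate for Campaign R: 60/200 = 0.300.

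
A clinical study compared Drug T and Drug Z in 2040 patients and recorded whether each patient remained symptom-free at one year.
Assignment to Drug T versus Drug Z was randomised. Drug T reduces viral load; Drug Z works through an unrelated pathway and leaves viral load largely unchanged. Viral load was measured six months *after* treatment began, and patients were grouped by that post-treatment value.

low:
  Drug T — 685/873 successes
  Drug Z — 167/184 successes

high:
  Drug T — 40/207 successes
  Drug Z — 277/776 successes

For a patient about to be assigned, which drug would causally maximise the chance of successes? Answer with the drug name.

Drug T

Because the drug influences viral load, viral load is a post-treatment mediator, not a confounder. Stratifying on it would bias the estimate; the causal effect is the crude pooled difference.
Pooled: Drug T 67.1% vs Drug Z 46.2%; Drug T is higher overall.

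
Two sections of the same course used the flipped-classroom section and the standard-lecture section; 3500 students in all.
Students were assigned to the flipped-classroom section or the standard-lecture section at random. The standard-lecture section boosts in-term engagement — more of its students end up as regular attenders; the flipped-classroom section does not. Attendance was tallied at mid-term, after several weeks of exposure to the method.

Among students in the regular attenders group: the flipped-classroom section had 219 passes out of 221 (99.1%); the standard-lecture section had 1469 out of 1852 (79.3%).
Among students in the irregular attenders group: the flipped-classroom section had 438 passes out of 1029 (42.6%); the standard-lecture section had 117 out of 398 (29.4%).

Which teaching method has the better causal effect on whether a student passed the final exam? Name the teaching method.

The distribution of mid-term attendance is itself part of what the teaching method does — it is an intermediate outcome. Holding it fixed would remove that part of the effect; the total effect is the pooled difference.
Pooled: the flipped-classroom section 52.6% vs the standard-lecture section 70.5%; the standard-lecture section is higher overall.

the standard-lecture section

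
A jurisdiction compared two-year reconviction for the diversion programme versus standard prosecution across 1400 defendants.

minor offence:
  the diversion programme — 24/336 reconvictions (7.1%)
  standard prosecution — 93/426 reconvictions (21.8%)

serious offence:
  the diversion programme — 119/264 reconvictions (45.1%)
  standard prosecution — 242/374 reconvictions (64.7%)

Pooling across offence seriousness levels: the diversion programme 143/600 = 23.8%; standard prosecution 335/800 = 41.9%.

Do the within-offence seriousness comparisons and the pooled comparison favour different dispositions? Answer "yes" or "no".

no

Within each offence seriousness level (minor offence 7.1% vs 21.8%; serious offence 45.1% vs 64.7%), the diversion programme has the lower rate every time. Pooled: 23.8% vs 41.9% — the diversion programme has the lower rate overall. They agree.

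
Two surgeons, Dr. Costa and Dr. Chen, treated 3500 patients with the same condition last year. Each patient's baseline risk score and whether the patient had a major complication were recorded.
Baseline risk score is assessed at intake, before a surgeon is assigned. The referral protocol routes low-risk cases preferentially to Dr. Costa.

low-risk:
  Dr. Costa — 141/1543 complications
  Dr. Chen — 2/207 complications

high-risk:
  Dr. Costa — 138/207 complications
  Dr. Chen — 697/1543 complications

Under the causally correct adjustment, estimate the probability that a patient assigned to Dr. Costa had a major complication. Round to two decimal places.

The stratified and pooled comparisons disagree (Dr. Chen wins within each baseline risk score; Dr. Costa wins overall), so the answer turns on the causal role of baseline risk score.
Baseline risk score differs across surgeons for reasons unrelated to any effect of the surgeon itself, and it separately predicts the outcome — a classic confounder. We must compare within baseline risk score levels.
Standardising Dr. Costa to the population baseline risk score mix: 0.500·141/1543 + 0.500·138/207 = 0.379.

0.38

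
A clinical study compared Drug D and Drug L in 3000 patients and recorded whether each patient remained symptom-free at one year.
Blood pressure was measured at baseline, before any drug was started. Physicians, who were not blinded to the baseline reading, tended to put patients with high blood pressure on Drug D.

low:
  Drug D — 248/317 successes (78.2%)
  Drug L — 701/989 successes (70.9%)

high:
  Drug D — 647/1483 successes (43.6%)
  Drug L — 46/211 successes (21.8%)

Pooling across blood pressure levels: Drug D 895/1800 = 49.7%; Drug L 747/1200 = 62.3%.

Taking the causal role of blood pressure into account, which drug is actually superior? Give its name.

Drug D

Here blood pressure is a common cause — it drives both which drug a case falls under and the outcome. The crude comparison mixes populations; the stratum-specific rates are the causally relevant ones.
Within each level — low: 78.2% vs 70.9%; high: 43.6% vs 21.8% — Drug D is higher every time.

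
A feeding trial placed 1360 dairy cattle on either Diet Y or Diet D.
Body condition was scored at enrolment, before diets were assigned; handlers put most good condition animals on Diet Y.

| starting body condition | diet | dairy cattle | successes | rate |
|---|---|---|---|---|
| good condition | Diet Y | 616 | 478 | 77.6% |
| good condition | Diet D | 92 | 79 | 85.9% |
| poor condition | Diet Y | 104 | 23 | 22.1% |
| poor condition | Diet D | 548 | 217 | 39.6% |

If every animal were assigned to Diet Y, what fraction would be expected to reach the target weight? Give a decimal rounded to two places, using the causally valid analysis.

0.51

Since starting body condition is a pre-existing factor (not a product of the diet) and it affects the outcome on its own, it is a confounder. The stratified rates, not the pooled rate, identify the causal effect.
Standardising Diet Y to the population starting body condition mix: 0.521·478/616 + 0.479·23/104 = 0.510.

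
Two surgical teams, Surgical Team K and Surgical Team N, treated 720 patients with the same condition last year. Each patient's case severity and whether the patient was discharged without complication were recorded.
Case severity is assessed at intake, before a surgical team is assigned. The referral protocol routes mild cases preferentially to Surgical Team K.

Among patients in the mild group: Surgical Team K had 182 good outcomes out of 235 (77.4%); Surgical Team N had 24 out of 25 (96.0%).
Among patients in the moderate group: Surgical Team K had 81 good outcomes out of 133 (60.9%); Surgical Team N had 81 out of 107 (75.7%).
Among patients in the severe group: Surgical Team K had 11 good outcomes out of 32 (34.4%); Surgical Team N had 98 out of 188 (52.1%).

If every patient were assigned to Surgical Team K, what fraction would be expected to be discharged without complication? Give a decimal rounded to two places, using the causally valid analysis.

0.59

The imbalance in case severity arose from how patients were allocated, not from anything the surgical team did; and case severity independently affects the outcome. The pooled gap is confounded — condition on case severity.
Standardising Surgical Team K to the population case severity mix: 0.361·182/235 + 0.333·81/133 + 0.306·11/32 = 0.588.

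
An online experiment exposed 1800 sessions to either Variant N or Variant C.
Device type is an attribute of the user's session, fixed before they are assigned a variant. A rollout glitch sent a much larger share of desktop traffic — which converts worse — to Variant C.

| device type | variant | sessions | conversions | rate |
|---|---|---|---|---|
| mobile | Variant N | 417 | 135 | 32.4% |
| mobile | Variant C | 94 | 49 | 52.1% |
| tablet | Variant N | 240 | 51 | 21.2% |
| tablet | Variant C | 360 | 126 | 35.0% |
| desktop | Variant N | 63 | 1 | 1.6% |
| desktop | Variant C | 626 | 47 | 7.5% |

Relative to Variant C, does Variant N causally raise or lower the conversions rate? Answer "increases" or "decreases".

decreases

The stratified and pooled comparisons disagree (Variant C wins within each device type; Variant N wins overall), so the answer turns on the causal role of device type.
Device type differs across variants for reasons unrelated to any effect of the variant itself, and it separately predicts the outcome — a classic confounder. We must compare within device type levels.
Within each level — mobile: 32.4% vs 52.1%; tablet: 21.2% vs 35.0%; desktop: 1.6% vs 7.5% — Variant C is higher every time.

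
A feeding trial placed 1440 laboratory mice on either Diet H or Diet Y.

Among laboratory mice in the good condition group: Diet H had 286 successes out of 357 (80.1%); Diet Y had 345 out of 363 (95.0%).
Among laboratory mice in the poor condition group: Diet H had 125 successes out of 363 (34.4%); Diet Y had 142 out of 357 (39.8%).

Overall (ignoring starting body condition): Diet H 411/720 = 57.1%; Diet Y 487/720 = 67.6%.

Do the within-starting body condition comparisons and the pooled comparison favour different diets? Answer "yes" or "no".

Within each starting body condition level (good condition 80.1% vs 95.0%; poor condition 34.4% vs 39.8%), Diet Y has the higher rate every time. Pooled: 57.1% vs 67.6% — Diet Y has the higher rate overall. They agree.

no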